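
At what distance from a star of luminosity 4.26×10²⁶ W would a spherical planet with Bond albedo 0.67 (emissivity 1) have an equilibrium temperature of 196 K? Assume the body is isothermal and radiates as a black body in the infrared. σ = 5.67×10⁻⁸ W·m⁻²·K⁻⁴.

For an isothermal black-emitting sphere, (1−a)S·πr² = σ·4πr²·T⁴ ⇒ S = 4σT⁴/(1−a).
S = 4·5.67×10⁻⁸·(196)⁴/0.330 = 1014 W/m².
Flux falls as S = L/(4πd²), so d = √(L/(4πS)) = √(4.26×10²⁶/(4π·1014)).

d ≈ 1.83×10¹¹ m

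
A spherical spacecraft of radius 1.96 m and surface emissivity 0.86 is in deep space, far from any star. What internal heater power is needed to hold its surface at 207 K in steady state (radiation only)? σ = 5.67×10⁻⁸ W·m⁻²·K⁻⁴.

P ≈ 4320 W

P = εσ·4πr²·T⁴.
4πr² = 48.27 m²; T⁴ = 1.836×10⁹ K⁴.
P = 0.86·5.67×10⁻⁸·48.27·1.836×10⁹.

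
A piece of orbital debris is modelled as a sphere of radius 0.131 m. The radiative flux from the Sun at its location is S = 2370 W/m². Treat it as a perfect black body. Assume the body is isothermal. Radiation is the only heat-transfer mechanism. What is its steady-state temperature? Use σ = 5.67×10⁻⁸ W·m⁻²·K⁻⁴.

T ≈ 320 K

At equilibrium, absorbed power = emitted power.
Absorbing cross-section = πr² = 0.05391 m²; emitting surface = 4πr² = 0.2157 m² (ratio 4).
S·A_cross = εσ·A_surf·T⁴  ⇒  T⁴ = S/(4σ).
T⁴ = 1.00·2370/(4·5.67×10⁻⁸) = 1.045×10¹⁰ K⁴.
T = (1.045×10¹⁰)^(1/4).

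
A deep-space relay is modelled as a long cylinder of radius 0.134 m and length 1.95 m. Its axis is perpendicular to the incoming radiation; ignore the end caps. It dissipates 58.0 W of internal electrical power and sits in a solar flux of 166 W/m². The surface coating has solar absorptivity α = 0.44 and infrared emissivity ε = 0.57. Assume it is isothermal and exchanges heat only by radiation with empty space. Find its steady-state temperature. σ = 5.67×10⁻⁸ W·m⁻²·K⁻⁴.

T ≈ 206 K

At steady state, absorbed solar power + internal power = radiated power.
Absorbed: α·S·A_cross = 0.44·166·0.5226 = 38.17 W (cross-section 2rL).
Total input = 38.17 + 58.0 = 96.17 W.
Radiated: εσ·A_surf·T⁴ with A_surf = 2πrL = 1.642 m².
T⁴ = 96.17/(0.57·5.67×10⁻⁸·1.642) = 1.812×10⁹ K⁴.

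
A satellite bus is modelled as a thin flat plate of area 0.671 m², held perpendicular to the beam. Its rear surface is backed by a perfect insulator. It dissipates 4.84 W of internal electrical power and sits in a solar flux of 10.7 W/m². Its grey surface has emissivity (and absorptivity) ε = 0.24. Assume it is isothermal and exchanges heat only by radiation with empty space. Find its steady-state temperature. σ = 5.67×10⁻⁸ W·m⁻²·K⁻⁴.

T ≈ 164 K

At steady state, absorbed solar power + internal power = radiated power.
Absorbed: α·S·A_cross = 0.24·10.7·0.6710 = 1.723 W (cross-section A).
Total input = 1.723 + 4.84 = 6.563 W.
Radiated: εσ·A_surf·T⁴ with A_surf = A = 0.6710 m².
T⁴ = 6.563/(0.24·5.67×10⁻⁸·0.6710) = 7.188×10⁸ K⁴.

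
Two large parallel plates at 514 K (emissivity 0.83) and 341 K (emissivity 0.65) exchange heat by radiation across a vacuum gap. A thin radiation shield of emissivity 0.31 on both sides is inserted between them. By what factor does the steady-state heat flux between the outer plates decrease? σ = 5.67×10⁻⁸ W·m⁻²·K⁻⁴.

Without shield: q₀ = σΔ(T⁴)/(1/ε₁+1/ε₂−1) with denominator 1.743.
With shield the two gaps are in series; the resistances add: (1/ε₁+1/ε_s−1)+(1/ε_s+1/ε₂−1) = 3.431+3.764 = 7.195.
Heat-flux ratio q₀/q = 7.195/1.743.

factor ≈ 4.13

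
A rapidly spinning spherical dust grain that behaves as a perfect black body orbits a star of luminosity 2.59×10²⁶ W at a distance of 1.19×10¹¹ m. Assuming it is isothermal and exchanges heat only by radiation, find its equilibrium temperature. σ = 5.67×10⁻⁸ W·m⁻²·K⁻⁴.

First find the stellar flux at distance d: S = L/(4πd²) = 2.59×10²⁶/(4π·(1.19×10¹¹)²) = 1455 W/m².
For an isothermal sphere, absorbed (1−a)S·πr² = emitted σ·4πr²·T⁴, so T⁴ = (1−a)S/(4σ).
T⁴ = 1.00·1455/(4·5.67×10⁻⁸) = 6.417×10⁹ K⁴.

T ≈ 283 K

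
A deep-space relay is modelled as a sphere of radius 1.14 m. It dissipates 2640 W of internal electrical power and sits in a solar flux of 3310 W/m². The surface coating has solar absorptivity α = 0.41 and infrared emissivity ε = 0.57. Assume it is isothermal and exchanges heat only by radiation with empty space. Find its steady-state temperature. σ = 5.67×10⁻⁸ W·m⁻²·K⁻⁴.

At steady state, absorbed solar power + internal power = radiated power.
Absorbed: α·S·A_cross = 0.41·3310·4.083 = 5541 W (cross-section πr²).
Total input = 5541 + 2640 = 8181 W.
Radiated: εσ·A_surf·T⁴ with A_surf = 4πr² = 16.33 m².
T⁴ = 8181/(0.57·5.67×10⁻⁸·16.33) = 1.550×10¹⁰ K⁴.

T ≈ 353 K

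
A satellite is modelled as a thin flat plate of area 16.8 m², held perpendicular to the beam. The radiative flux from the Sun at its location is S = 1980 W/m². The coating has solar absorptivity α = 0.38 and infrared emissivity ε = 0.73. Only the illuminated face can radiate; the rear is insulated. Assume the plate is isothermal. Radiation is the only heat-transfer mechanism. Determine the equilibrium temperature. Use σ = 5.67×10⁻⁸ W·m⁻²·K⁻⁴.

At equilibrium, absorbed power = emitted power.
Absorbing cross-section = A = 16.80 m²; emitting surface = A = 16.80 m² (ratio 1).
αS·A_cross = εσ·A_surf·T⁴  ⇒  T⁴ = αS/(ε·1σ).
T⁴ = 0.380·1980/(0.73·1·5.67×10⁻⁸) = 1.818×10¹⁰ K⁴.
T = (1.818×10¹⁰)^(1/4).

T ≈ 367 K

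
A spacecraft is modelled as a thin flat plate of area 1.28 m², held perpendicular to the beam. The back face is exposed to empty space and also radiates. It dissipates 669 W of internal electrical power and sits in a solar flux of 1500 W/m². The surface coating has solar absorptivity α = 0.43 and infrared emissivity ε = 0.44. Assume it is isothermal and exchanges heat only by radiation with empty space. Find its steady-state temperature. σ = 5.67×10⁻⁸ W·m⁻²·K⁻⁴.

At steady state, absorbed solar power + internal power = radiated power.
Absorbed: α·S·A_cross = 0.43·1500·1.280 = 825.6 W (cross-section A).
Total input = 825.6 + 669 = 1495 W.
Radiated: εσ·A_surf·T⁴ with A_surf = 2A = 2.560 m².
T⁴ = 1495/(0.44·5.67×10⁻⁸·2.560) = 2.340×10¹⁰ K⁴.

T ≈ 391 K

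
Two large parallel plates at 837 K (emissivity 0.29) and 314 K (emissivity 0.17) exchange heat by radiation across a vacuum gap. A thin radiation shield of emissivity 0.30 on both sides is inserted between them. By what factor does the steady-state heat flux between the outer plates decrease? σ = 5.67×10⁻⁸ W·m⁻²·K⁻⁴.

Without shield: q₀ = σΔ(T⁴)/(1/ε₁+1/ε₂−1) with denominator 8.331.
With shield the two gaps are in series; the resistances add: (1/ε₁+1/ε_s−1)+(1/ε_s+1/ε₂−1) = 5.782+8.216 = 14.00.
Heat-flux ratio q₀/q = 14.00/8.331.

factor ≈ 1.68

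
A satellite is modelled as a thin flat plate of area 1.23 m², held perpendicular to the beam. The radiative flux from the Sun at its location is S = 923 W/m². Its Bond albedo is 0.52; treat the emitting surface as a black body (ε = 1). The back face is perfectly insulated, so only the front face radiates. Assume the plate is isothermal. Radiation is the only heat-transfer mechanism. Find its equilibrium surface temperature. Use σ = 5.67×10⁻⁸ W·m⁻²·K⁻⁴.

T ≈ 297 K

At equilibrium, absorbed power = emitted power.
Absorbing cross-section = A = 1.230 m²; emitting surface = A = 1.230 m² (ratio 1).
(1−a)S·A_cross = εσ·A_surf·T⁴  ⇒  T⁴ = (1−a)S/(1σ).
T⁴ = 0.480·923/(1·5.67×10⁻⁸) = 7.814×10⁹ K⁴.
T = (7.814×10⁹)^(1/4).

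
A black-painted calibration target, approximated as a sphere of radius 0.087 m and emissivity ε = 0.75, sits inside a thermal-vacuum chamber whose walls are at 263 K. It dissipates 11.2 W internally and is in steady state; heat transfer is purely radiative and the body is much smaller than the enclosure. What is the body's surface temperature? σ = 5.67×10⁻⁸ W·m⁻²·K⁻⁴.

For a small grey body in a large enclosure, net radiated power = εσA(T⁴ − T_w⁴).
Steady state: P = εσA(T⁴ − T_w⁴) with A = 4πr² = 0.09511 m².
T⁴ = P/(εσA) + T_w⁴ = 11.2/(0.75·5.67×10⁻⁸·0.09511) + (263)⁴
    = 2.769×10⁹ + 4.784×10⁹ = 7.553×10⁹ K⁴.

T ≈ 295 K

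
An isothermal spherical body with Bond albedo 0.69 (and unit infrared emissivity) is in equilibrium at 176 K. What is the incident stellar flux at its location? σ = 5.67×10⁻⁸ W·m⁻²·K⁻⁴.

S ≈ 702 W/m²

(1−a)S·πr² = σ·4πr²·T⁴ ⇒ S = 4σT⁴/(1−a).
S = 4·5.67×10⁻⁸·9.595×10⁸/0.310.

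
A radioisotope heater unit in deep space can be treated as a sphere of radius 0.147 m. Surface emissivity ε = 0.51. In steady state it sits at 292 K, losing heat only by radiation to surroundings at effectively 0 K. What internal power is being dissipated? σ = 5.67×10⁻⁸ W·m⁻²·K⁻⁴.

Steady state: P = εσA T⁴.
A = 4πr² = 0.2715 m²; T⁴ = (292)⁴ = 7.270×10⁹ K⁴.
P = 0.51 × 5.67×10⁻⁸ × 0.2715 × 7.270×10⁹.

P ≈ 57.1 W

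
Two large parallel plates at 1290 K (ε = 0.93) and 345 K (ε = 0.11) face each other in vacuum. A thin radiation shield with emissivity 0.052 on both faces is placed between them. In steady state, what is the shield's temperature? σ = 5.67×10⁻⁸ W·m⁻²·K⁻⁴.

T_s ≈ 1130 K

In steady state the net flux on the hot side equals that on the cold side.
σ(T₁⁴−T_s⁴)/D₁ = σ(T_s⁴−T₂⁴)/D₂, with D₁ = 1/ε₁+1/ε_s−1 = 19.31, D₂ = 1/ε_s+1/ε₂−1 = 27.32.
Solve for T_s⁴: T_s⁴ = (D₂·T₁⁴ + D₁·T₂⁴)/(D₁+D₂) = 1.629×10¹² K⁴.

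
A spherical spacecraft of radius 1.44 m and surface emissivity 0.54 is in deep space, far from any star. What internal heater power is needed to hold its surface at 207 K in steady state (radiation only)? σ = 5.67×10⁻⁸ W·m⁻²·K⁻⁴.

P ≈ 1460 W

P = εσ·4πr²·T⁴.
4πr² = 26.06 m²; T⁴ = 1.836×10⁹ K⁴.
P = 0.54·5.67×10⁻⁸·26.06·1.836×10⁹.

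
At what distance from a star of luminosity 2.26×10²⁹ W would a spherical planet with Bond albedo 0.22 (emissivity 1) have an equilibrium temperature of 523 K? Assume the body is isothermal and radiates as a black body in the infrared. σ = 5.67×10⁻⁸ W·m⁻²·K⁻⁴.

For an isothermal black-emitting sphere, (1−a)S·πr² = σ·4πr²·T⁴ ⇒ S = 4σT⁴/(1−a).
S = 4·5.67×10⁻⁸·(523)⁴/0.780 = 21750 W/m².
Flux falls as S = L/(4πd²), so d = √(L/(4πS)) = √(2.26×10²⁹/(4π·21750)).

d ≈ 9.09×10¹¹ m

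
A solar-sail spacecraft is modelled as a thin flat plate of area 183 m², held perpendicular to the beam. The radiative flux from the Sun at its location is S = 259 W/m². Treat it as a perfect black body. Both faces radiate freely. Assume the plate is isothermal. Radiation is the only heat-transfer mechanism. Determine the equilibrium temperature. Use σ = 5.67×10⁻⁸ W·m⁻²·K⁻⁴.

At equilibrium, absorbed power = emitted power.
Absorbing cross-section = A = 183.0 m²; emitting surface = 2A = 366.0 m² (ratio 2).
S·A_cross = εσ·A_surf·T⁴  ⇒  T⁴ = S/(2σ).
T⁴ = 1.00·259/(2·5.67×10⁻⁸) = 2.284×10⁹ K⁴.
T = (2.284×10⁹)^(1/4).

T ≈ 219 K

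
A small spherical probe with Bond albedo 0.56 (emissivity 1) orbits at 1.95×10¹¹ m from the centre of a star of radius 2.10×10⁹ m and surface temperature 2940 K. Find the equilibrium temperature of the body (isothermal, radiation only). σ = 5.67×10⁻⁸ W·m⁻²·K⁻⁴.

T ≈ 176 K

The star's surface emits σT_*⁴; at distance d the flux is S = σT_*⁴(R_*/d)².
S = 5.67×10⁻⁸·(2940)⁴·(2.10×10⁹/1.95×10¹¹)² = 491.3 W/m².
For an isothermal sphere T⁴ = (1−a)S/(4σ) = 9.531×10⁸ K⁴.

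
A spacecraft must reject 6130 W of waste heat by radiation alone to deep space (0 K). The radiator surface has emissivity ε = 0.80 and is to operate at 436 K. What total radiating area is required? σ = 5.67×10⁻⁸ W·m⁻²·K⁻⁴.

P = εσA T⁴ ⇒ A = P/(εσT⁴).
T⁴ = 3.614×10¹⁰ K⁴.
A = 6130/(0.80 × 5.67×10⁻⁸ × 3.614×10¹⁰).

A ≈ 3.74 m²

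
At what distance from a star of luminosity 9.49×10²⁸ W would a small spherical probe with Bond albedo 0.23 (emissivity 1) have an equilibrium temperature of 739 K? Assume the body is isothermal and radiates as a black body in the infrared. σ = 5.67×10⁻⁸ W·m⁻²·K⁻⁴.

d ≈ 2.93×10¹¹ m

For an isothermal black-emitting sphere, (1−a)S·πr² = σ·4πr²·T⁴ ⇒ S = 4σT⁴/(1−a).
S = 4·5.67×10⁻⁸·(739)⁴/0.770 = 87850 W/m².
Flux falls as S = L/(4πd²), so d = √(L/(4πS)) = √(9.49×10²⁸/(4π·87850)).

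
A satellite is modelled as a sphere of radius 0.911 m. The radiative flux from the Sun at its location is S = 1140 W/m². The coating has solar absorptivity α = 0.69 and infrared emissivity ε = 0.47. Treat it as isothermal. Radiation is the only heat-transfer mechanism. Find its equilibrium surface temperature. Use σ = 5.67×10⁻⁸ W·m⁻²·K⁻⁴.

At equilibrium, absorbed power = emitted power.
Absorbing cross-section = πr² = 2.607 m²; emitting surface = 4πr² = 10.43 m² (ratio 4).
αS·A_cross = εσ·A_surf·T⁴  ⇒  T⁴ = αS/(ε·4σ).
T⁴ = 0.690·1140/(0.47·4·5.67×10⁻⁸) = 7.379×10⁹ K⁴.
T = (7.379×10⁹)^(1/4).

T ≈ 293 K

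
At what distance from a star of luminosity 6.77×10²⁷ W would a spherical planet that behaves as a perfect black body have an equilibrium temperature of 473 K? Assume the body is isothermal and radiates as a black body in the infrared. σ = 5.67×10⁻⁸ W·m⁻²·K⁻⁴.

d ≈ 2.18×10¹¹ m

For an isothermal black-emitting sphere, (1−a)S·πr² = σ·4πr²·T⁴ ⇒ S = 4σT⁴/(1−a).
S = 4·5.67×10⁻⁸·(473)⁴/1.00 = 11350 W/m².
Flux falls as S = L/(4πd²), so d = √(L/(4πS)) = √(6.77×10²⁷/(4π·11350)).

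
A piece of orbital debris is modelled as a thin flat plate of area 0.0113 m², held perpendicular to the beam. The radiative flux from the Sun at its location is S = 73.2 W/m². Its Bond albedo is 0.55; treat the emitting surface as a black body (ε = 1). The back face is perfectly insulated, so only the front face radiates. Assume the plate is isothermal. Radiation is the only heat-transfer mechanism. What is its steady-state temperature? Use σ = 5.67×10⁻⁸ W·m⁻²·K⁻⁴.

T ≈ 155 K

At equilibrium, absorbed power = emitted power.
Absorbing cross-section = A = 0.01130 m²; emitting surface = A = 0.01130 m² (ratio 1).
(1−a)S·A_cross = εσ·A_surf·T⁴  ⇒  T⁴ = (1−a)S/(1σ).
T⁴ = 0.450·73.2/(1·5.67×10⁻⁸) = 5.810×10⁸ K⁴.
T = (5.810×10⁸)^(1/4).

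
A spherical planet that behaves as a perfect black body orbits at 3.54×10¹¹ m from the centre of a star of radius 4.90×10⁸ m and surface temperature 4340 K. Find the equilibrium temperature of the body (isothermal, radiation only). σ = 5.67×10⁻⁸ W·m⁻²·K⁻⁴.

The star's surface emits σT_*⁴; at distance d the flux is S = σT_*⁴(R_*/d)².
S = 5.67×10⁻⁸·(4340)⁴·(4.90×10⁸/3.54×10¹¹)² = 38.54 W/m².
For an isothermal sphere T⁴ = (1−a)S/(4σ) = 1.699×10⁸ K⁴.

T ≈ 114 K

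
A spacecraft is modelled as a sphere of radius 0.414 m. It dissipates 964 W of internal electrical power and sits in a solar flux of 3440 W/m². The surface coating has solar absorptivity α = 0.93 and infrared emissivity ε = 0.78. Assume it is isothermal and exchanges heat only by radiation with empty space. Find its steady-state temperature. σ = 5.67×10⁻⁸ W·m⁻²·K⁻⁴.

T ≈ 410 K

At steady state, absorbed solar power + internal power = radiated power.
Absorbed: α·S·A_cross = 0.93·3440·0.5385 = 1723 W (cross-section πr²).
Total input = 1723 + 964 = 2687 W.
Radiated: εσ·A_surf·T⁴ with A_surf = 4πr² = 2.154 m².
T⁴ = 2687/(0.78·5.67×10⁻⁸·2.154) = 2.820×10¹⁰ K⁴.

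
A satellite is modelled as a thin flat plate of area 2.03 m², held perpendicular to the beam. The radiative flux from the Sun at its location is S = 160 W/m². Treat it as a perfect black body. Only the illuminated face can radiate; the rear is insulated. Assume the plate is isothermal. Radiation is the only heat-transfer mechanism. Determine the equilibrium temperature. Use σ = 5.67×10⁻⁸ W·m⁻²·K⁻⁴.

T ≈ 230 K

At equilibrium, absorbed power = emitted power.
Absorbing cross-section = A = 2.030 m²; emitting surface = A = 2.030 m² (ratio 1).
S·A_cross = εσ·A_surf·T⁴  ⇒  T⁴ = S/(1σ).
T⁴ = 1.00·160/(1·5.67×10⁻⁸) = 2.822×10⁹ K⁴.
T = (2.822×10⁹)^(1/4).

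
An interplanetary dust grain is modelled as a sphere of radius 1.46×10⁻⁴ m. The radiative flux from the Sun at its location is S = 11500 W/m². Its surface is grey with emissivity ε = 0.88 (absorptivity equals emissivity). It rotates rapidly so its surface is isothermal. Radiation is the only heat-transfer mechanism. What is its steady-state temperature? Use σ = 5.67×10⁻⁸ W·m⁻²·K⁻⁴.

At equilibrium, absorbed power = emitted power.
Absorbing cross-section = πr² = 6.697×10⁻⁸ m²; emitting surface = 4πr² = 2.679×10⁻⁷ m² (ratio 4).
εS·A_cross = εσ·A_surf·T⁴  ⇒  T⁴ = S/(4σ)   (ε cancels).
T⁴ = 11500/(4·5.67×10⁻⁸) = 5.071×10¹⁰ K⁴.
T = (5.071×10¹⁰)^(1/4).

T ≈ 475 K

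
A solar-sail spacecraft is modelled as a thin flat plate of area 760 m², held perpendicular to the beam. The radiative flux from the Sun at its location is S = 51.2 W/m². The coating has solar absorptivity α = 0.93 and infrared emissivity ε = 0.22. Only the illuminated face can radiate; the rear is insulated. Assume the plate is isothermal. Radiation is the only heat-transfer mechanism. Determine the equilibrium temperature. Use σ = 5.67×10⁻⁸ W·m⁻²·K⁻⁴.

At equilibrium, absorbed power = emitted power.
Absorbing cross-section = A = 760.0 m²; emitting surface = A = 760.0 m² (ratio 1).
αS·A_cross = εσ·A_surf·T⁴  ⇒  T⁴ = αS/(ε·1σ).
T⁴ = 0.930·51.2/(0.22·1·5.67×10⁻⁸) = 3.817×10⁹ K⁴.
T = (3.817×10⁹)^(1/4).

T ≈ 249 K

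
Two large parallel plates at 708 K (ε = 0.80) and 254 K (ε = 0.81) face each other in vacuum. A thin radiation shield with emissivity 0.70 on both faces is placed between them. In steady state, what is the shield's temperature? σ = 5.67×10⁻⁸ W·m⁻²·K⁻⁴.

T_s ≈ 597 K

In steady state the net flux on the hot side equals that on the cold side.
σ(T₁⁴−T_s⁴)/D₁ = σ(T_s⁴−T₂⁴)/D₂, with D₁ = 1/ε₁+1/ε_s−1 = 1.679, D₂ = 1/ε_s+1/ε₂−1 = 1.663.
Solve for T_s⁴: T_s⁴ = (D₂·T₁⁴ + D₁·T₂⁴)/(D₁+D₂) = 1.271×10¹¹ K⁴.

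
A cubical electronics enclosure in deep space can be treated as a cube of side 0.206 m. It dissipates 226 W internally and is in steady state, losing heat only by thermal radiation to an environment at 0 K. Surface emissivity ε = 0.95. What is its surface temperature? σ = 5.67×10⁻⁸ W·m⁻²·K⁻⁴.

T ≈ 358 K

Steady state: internal power = radiated power, P = εσA T⁴.
Radiating area A = 6L² = 0.2546 m².
T⁴ = P/(εσA) = 226/(0.95·5.67×10⁻⁸·0.2546) = 1.648×10¹⁰ K⁴.
T = (1.648×10¹⁰)^(1/4).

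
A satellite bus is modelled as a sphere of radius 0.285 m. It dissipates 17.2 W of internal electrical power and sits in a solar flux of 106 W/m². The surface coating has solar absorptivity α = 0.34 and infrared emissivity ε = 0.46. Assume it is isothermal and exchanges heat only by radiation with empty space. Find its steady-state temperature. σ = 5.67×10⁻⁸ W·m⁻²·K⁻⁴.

T ≈ 177 K

At steady state, absorbed solar power + internal power = radiated power.
Absorbed: α·S·A_cross = 0.34·106·0.2552 = 9.197 W (cross-section πr²).
Total input = 9.197 + 17.2 = 26.40 W.
Radiated: εσ·A_surf·T⁴ with A_surf = 4πr² = 1.021 m².
T⁴ = 26.40/(0.46·5.67×10⁻⁸·1.021) = 9.915×10⁸ K⁴.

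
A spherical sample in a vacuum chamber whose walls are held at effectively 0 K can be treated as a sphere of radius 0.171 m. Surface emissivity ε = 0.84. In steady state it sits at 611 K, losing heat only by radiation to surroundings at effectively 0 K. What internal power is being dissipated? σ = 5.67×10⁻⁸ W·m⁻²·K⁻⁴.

Steady state: P = εσA T⁴.
A = 4πr² = 0.3675 m²; T⁴ = (611)⁴ = 1.394×10¹¹ K⁴.
P = 0.84 × 5.67×10⁻⁸ × 0.3675 × 1.394×10¹¹.

P ≈ 2440 W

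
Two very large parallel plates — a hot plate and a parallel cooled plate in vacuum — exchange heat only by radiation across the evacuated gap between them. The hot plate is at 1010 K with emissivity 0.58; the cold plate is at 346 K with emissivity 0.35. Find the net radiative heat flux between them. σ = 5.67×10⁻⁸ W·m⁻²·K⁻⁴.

q ≈ 16200 W/m²

For two infinite grey parallel plates, q = σ(T₁⁴ − T₂⁴)/(1/ε₁ + 1/ε₂ − 1).
T₁⁴ − T₂⁴ = 1.041×10¹² − 1.433×10¹⁰ = 1.026×10¹² K⁴.
1/ε₁ + 1/ε₂ − 1 = 1.724 + 2.857 − 1 = 3.581.
q = 5.67×10⁻⁸ × 1.026×10¹² / 3.581.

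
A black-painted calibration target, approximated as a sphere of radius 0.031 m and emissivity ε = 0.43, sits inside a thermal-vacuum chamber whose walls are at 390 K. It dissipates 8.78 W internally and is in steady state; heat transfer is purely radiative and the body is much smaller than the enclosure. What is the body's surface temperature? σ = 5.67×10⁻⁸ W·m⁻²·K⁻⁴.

For a small grey body in a large enclosure, net radiated power = εσA(T⁴ − T_w⁴).
Steady state: P = εσA(T⁴ − T_w⁴) with A = 4πr² = 0.01208 m².
T⁴ = P/(εσA) + T_w⁴ = 8.78/(0.43·5.67×10⁻⁸·0.01208) + (390)⁴
    = 2.982×10¹⁰ + 2.313×10¹⁰ = 5.295×10¹⁰ K⁴.

T ≈ 480 K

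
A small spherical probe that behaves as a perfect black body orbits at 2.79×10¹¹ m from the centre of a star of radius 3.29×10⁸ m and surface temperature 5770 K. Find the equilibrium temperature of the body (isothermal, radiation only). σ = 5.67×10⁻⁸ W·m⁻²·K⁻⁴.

The star's surface emits σT_*⁴; at distance d the flux is S = σT_*⁴(R_*/d)².
S = 5.67×10⁻⁸·(5770)⁴·(3.29×10⁸/2.79×10¹¹)² = 87.39 W/m².
For an isothermal sphere T⁴ = (1−a)S/(4σ) = 3.853×10⁸ K⁴.

T ≈ 140 K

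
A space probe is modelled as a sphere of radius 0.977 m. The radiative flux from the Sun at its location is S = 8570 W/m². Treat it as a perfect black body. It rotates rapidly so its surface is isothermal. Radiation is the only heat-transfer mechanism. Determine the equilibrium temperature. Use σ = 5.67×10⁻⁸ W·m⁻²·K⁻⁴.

At equilibrium, absorbed power = emitted power.
Absorbing cross-section = πr² = 2.999 m²; emitting surface = 4πr² = 11.99 m² (ratio 4).
S·A_cross = εσ·A_surf·T⁴  ⇒  T⁴ = S/(4σ).
T⁴ = 1.00·8570/(4·5.67×10⁻⁸) = 3.779×10¹⁰ K⁴.
T = (3.779×10¹⁰)^(1/4).

T ≈ 441 K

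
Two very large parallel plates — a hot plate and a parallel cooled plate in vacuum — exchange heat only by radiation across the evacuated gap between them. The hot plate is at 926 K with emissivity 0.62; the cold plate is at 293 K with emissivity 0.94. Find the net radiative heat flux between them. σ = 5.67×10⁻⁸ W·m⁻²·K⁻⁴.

q ≈ 24600 W/m²

For two infinite grey parallel plates, q = σ(T₁⁴ − T₂⁴)/(1/ε₁ + 1/ε₂ − 1).
T₁⁴ − T₂⁴ = 7.353×10¹¹ − 7.370×10⁹ = 7.279×10¹¹ K⁴.
1/ε₁ + 1/ε₂ − 1 = 1.613 + 1.064 − 1 = 1.677.
q = 5.67×10⁻⁸ × 7.279×10¹¹ / 1.677.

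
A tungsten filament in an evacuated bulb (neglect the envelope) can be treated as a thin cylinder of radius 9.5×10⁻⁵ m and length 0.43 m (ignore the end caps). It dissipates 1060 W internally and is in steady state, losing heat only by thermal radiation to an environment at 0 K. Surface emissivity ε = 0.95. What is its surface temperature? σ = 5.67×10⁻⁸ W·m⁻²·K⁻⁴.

T ≈ 2960 K

Steady state: internal power = radiated power, P = εσA T⁴.
Radiating area A = 2πrL = 2.567×10⁻⁴ m².
T⁴ = P/(εσA) = 1060/(0.95·5.67×10⁻⁸·2.567×10⁻⁴) = 7.667×10¹³ K⁴.
T = (7.667×10¹³)^(1/4).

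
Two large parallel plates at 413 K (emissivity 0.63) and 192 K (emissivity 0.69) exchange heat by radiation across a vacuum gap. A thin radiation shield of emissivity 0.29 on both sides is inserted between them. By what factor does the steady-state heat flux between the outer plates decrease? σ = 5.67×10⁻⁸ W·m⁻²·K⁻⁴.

factor ≈ 3.90

Without shield: q₀ = σΔ(T⁴)/(1/ε₁+1/ε₂−1) with denominator 2.037.
With shield the two gaps are in series; the resistances add: (1/ε₁+1/ε_s−1)+(1/ε_s+1/ε₂−1) = 4.036+3.898 = 7.933.
Heat-flux ratio q₀/q = 7.933/2.037.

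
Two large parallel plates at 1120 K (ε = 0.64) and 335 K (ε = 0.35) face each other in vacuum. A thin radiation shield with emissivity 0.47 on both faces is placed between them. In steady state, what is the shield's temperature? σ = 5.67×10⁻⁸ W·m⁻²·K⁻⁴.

T_s ≈ 986 K

In steady state the net flux on the hot side equals that on the cold side.
σ(T₁⁴−T_s⁴)/D₁ = σ(T_s⁴−T₂⁴)/D₂, with D₁ = 1/ε₁+1/ε_s−1 = 2.690, D₂ = 1/ε_s+1/ε₂−1 = 3.985.
Solve for T_s⁴: T_s⁴ = (D₂·T₁⁴ + D₁·T₂⁴)/(D₁+D₂) = 9.444×10¹¹ K⁴.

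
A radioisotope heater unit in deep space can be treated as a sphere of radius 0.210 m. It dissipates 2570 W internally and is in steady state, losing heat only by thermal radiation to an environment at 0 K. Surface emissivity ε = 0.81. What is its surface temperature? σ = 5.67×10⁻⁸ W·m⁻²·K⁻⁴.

Steady state: internal power = radiated power, P = εσA T⁴.
Radiating area A = 4πr² = 0.5542 m².
T⁴ = P/(εσA) = 2570/(0.81·5.67×10⁻⁸·0.5542) = 1.010×10¹¹ K⁴.
T = (1.010×10¹¹)^(1/4).

T ≈ 564 K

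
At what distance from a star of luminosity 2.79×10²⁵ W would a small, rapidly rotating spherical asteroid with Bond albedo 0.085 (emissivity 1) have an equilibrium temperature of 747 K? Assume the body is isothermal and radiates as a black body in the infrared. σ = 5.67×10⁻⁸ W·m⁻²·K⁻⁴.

For an isothermal black-emitting sphere, (1−a)S·πr² = σ·4πr²·T⁴ ⇒ S = 4σT⁴/(1−a).
S = 4·5.67×10⁻⁸·(747)⁴/0.915 = 77180 W/m².
Flux falls as S = L/(4πd²), so d = √(L/(4πS)) = √(2.79×10²⁵/(4π·77180)).

d ≈ 5.36×10⁹ m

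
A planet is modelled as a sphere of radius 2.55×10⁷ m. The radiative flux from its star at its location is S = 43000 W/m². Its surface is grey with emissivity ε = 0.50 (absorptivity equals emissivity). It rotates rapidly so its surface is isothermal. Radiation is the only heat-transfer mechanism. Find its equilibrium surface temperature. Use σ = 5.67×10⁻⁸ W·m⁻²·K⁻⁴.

T ≈ 660 K

At equilibrium, absorbed power = emitted power.
Absorbing cross-section = πr² = 2.043×10¹⁵ m²; emitting surface = 4πr² = 8.171×10¹⁵ m² (ratio 4).
εS·A_cross = εσ·A_surf·T⁴  ⇒  T⁴ = S/(4σ)   (ε cancels).
T⁴ = 43000/(4·5.67×10⁻⁸) = 1.896×10¹¹ K⁴.
T = (1.896×10¹¹)^(1/4).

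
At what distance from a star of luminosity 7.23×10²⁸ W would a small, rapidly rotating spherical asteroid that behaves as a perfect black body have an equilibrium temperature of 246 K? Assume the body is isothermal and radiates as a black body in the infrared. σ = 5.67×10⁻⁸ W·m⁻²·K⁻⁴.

For an isothermal black-emitting sphere, (1−a)S·πr² = σ·4πr²·T⁴ ⇒ S = 4σT⁴/(1−a).
S = 4·5.67×10⁻⁸·(246)⁴/1.00 = 830.6 W/m².
Flux falls as S = L/(4πd²), so d = √(L/(4πS)) = √(7.23×10²⁸/(4π·830.6)).

d ≈ 2.63×10¹² m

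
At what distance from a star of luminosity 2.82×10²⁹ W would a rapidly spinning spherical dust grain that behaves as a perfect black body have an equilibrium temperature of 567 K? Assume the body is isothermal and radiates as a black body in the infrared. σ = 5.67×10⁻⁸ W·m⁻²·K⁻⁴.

For an isothermal black-emitting sphere, (1−a)S·πr² = σ·4πr²·T⁴ ⇒ S = 4σT⁴/(1−a).
S = 4·5.67×10⁻⁸·(567)⁴/1.00 = 23440 W/m².
Flux falls as S = L/(4πd²), so d = √(L/(4πS)) = √(2.82×10²⁹/(4π·23440)).

d ≈ 9.78×10¹¹ m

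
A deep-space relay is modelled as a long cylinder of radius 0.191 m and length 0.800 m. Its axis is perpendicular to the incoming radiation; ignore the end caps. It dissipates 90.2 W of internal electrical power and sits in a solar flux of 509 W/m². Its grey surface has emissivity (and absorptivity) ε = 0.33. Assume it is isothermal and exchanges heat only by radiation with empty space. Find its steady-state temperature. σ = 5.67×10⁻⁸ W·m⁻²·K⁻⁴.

T ≈ 298 K

At steady state, absorbed solar power + internal power = radiated power.
Absorbed: α·S·A_cross = 0.33·509·0.3056 = 51.33 W (cross-section 2rL).
Total input = 51.33 + 90.2 = 141.5 W.
Radiated: εσ·A_surf·T⁴ with A_surf = 2πrL = 0.9601 m².
T⁴ = 141.5/(0.33·5.67×10⁻⁸·0.9601) = 7.879×10⁹ K⁴.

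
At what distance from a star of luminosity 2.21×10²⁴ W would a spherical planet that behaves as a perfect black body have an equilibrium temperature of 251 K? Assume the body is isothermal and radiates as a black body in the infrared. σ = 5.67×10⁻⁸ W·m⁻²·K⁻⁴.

For an isothermal black-emitting sphere, (1−a)S·πr² = σ·4πr²·T⁴ ⇒ S = 4σT⁴/(1−a).
S = 4·5.67×10⁻⁸·(251)⁴/1.00 = 900.2 W/m².
Flux falls as S = L/(4πd²), so d = √(L/(4πS)) = √(2.21×10²⁴/(4π·900.2)).

d ≈ 1.40×10¹⁰ m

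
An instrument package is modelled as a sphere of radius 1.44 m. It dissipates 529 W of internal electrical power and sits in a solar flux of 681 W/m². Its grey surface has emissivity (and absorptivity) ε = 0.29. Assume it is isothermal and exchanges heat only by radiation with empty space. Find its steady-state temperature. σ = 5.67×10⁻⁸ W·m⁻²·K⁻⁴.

At steady state, absorbed solar power + internal power = radiated power.
Absorbed: α·S·A_cross = 0.29·681·6.514 = 1287 W (cross-section πr²).
Total input = 1287 + 529 = 1816 W.
Radiated: εσ·A_surf·T⁴ with A_surf = 4πr² = 26.06 m².
T⁴ = 1816/(0.29·5.67×10⁻⁸·26.06) = 4.237×10⁹ K⁴.

T ≈ 255 K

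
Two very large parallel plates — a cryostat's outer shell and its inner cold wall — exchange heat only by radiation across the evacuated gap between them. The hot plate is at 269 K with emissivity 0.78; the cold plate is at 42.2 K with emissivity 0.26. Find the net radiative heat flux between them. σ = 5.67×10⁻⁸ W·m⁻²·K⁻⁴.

For two infinite grey parallel plates, q = σ(T₁⁴ − T₂⁴)/(1/ε₁ + 1/ε₂ − 1).
T₁⁴ − T₂⁴ = 5.236×10⁹ − 3.171×10⁶ = 5.233×10⁹ K⁴.
1/ε₁ + 1/ε₂ − 1 = 1.282 + 3.846 − 1 = 4.128.
q = 5.67×10⁻⁸ × 5.233×10⁹ / 4.128.

q ≈ 71.9 W/m²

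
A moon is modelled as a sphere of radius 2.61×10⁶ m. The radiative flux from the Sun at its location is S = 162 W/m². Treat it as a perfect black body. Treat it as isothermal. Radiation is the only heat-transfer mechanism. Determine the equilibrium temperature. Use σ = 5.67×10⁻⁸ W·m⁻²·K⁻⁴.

At equilibrium, absorbed power = emitted power.
Absorbing cross-section = πr² = 2.140×10¹³ m²; emitting surface = 4πr² = 8.560×10¹³ m² (ratio 4).
S·A_cross = εσ·A_surf·T⁴  ⇒  T⁴ = S/(4σ).
T⁴ = 1.00·162/(4·5.67×10⁻⁸) = 7.143×10⁸ K⁴.
T = (7.143×10⁸)^(1/4).

T ≈ 163 K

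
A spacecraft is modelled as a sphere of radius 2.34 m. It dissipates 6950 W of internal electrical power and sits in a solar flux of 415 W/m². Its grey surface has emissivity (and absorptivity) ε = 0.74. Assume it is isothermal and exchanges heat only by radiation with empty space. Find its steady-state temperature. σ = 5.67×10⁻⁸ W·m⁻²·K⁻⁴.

At steady state, absorbed solar power + internal power = radiated power.
Absorbed: α·S·A_cross = 0.74·415·17.20 = 5283 W (cross-section πr²).
Total input = 5283 + 6950 = 12230 W.
Radiated: εσ·A_surf·T⁴ with A_surf = 4πr² = 68.81 m².
T⁴ = 12230/(0.74·5.67×10⁻⁸·68.81) = 4.237×10⁹ K⁴.

T ≈ 255 K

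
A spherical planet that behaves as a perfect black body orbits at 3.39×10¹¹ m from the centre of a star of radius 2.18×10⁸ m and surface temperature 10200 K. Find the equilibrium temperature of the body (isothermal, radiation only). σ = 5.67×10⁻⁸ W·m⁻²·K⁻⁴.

T ≈ 183 K

The star's surface emits σT_*⁴; at distance d the flux is S = σT_*⁴(R_*/d)².
S = 5.67×10⁻⁸·(10200)⁴·(2.18×10⁸/3.39×10¹¹)² = 253.8 W/m².
For an isothermal sphere T⁴ = (1−a)S/(4σ) = 1.119×10⁹ K⁴.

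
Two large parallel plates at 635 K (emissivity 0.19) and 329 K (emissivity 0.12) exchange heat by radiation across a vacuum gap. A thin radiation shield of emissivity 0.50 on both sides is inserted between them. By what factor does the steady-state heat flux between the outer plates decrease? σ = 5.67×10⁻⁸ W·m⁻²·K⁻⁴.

factor ≈ 1.24

Without shield: q₀ = σΔ(T⁴)/(1/ε₁+1/ε₂−1) with denominator 12.60.
With shield the two gaps are in series; the resistances add: (1/ε₁+1/ε_s−1)+(1/ε_s+1/ε₂−1) = 6.263+9.333 = 15.60.
Heat-flux ratio q₀/q = 15.60/12.60.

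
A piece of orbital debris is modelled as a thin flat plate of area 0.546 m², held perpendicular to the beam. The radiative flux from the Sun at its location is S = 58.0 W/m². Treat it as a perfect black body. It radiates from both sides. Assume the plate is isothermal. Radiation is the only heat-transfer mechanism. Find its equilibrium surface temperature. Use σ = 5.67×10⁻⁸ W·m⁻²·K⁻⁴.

T ≈ 150 K

At equilibrium, absorbed power = emitted power.
Absorbing cross-section = A = 0.5460 m²; emitting surface = 2A = 1.092 m² (ratio 2).
S·A_cross = εσ·A_surf·T⁴  ⇒  T⁴ = S/(2σ).
T⁴ = 1.00·58.0/(2·5.67×10⁻⁸) = 5.115×10⁸ K⁴.
T = (5.115×10⁸)^(1/4).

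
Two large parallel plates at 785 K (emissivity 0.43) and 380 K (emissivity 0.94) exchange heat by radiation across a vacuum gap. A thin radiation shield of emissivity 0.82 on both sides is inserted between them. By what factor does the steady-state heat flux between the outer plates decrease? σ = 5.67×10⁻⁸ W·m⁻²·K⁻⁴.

factor ≈ 1.60

Without shield: q₀ = σΔ(T⁴)/(1/ε₁+1/ε₂−1) with denominator 2.389.
With shield the two gaps are in series; the resistances add: (1/ε₁+1/ε_s−1)+(1/ε_s+1/ε₂−1) = 2.545+1.283 = 3.828.
Heat-flux ratio q₀/q = 3.828/2.389.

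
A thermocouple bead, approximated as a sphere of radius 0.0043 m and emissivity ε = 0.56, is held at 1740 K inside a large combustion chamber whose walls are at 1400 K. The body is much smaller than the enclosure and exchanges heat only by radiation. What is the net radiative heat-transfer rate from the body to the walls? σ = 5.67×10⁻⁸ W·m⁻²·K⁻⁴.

For a small grey body in a large enclosure: P_net = εσA(T_body⁴ − T_wall⁴).
A = 4πr² = 2.324×10⁻⁴ m²; T_body⁴ − T_wall⁴ = 9.166×10¹² − 3.842×10¹² = 5.325×10¹² K⁴.
|P_net| = 0.56·5.67×10⁻⁸·2.324×10⁻⁴·5.325×10¹².

P_net ≈ 39.3 W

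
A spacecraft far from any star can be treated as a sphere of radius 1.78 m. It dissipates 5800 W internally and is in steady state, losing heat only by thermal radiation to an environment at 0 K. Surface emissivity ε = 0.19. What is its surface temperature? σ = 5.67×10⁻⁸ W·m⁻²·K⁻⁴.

T ≈ 341 K

Steady state: internal power = radiated power, P = εσA T⁴.
Radiating area A = 4πr² = 39.82 m².
T⁴ = P/(εσA) = 5800/(0.19·5.67×10⁻⁸·39.82) = 1.352×10¹⁰ K⁴.
T = (1.352×10¹⁰)^(1/4).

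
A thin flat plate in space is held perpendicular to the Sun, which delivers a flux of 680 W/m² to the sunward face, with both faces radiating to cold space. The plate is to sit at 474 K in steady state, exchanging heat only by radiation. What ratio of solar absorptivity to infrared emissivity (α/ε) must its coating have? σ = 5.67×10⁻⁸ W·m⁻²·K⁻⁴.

Balance: αS·A = εσ·2A·T⁴ ⇒ α/ε = 2σT⁴/S.
α/ε = 2·5.67×10⁻⁸·(474)⁴/680 = 2·5.67×10⁻⁸·5.048×10¹⁰/680.

α/ε ≈ 8.42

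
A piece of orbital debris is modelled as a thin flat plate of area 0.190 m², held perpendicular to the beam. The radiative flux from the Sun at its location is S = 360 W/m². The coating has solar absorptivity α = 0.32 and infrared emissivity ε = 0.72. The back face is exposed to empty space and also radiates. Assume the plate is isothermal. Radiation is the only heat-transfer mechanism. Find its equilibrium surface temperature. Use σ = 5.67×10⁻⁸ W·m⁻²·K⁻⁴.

At equilibrium, absorbed power = emitted power.
Absorbing cross-section = A = 0.1900 m²; emitting surface = 2A = 0.3800 m² (ratio 2).
αS·A_cross = εσ·A_surf·T⁴  ⇒  T⁴ = αS/(ε·2σ).
T⁴ = 0.320·360/(0.72·2·5.67×10⁻⁸) = 1.411×10⁹ K⁴.
T = (1.411×10⁹)^(1/4).

T ≈ 194 K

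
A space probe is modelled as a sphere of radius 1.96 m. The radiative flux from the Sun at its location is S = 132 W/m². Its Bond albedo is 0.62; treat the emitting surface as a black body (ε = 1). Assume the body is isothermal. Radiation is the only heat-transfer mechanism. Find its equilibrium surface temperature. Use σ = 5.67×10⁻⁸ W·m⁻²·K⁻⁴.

T ≈ 122 K

At equilibrium, absorbed power = emitted power.
Absorbing cross-section = πr² = 12.07 m²; emitting surface = 4πr² = 48.27 m² (ratio 4).
(1−a)S·A_cross = εσ·A_surf·T⁴  ⇒  T⁴ = (1−a)S/(4σ).
T⁴ = 0.380·132/(4·5.67×10⁻⁸) = 2.212×10⁸ K⁴.
T = (2.212×10⁸)^(1/4).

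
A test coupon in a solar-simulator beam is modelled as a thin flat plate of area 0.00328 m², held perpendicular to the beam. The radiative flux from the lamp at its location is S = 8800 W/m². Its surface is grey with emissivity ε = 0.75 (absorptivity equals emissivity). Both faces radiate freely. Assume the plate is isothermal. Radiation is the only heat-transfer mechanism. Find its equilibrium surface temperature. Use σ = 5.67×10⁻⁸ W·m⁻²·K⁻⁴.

At equilibrium, absorbed power = emitted power.
Absorbing cross-section = A = 0.003280 m²; emitting surface = 2A = 0.006560 m² (ratio 2).
εS·A_cross = εσ·A_surf·T⁴  ⇒  T⁴ = S/(2σ)   (ε cancels).
T⁴ = 8800/(2·5.67×10⁻⁸) = 7.760×10¹⁰ K⁴.
T = (7.760×10¹⁰)^(1/4).

T ≈ 528 K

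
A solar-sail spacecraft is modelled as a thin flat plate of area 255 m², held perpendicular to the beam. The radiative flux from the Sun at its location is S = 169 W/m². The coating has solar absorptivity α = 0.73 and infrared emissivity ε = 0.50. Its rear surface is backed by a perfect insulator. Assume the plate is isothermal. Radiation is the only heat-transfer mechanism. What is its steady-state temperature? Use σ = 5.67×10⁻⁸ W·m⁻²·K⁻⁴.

T ≈ 257 K

At equilibrium, absorbed power = emitted power.
Absorbing cross-section = A = 255.0 m²; emitting surface = A = 255.0 m² (ratio 1).
αS·A_cross = εσ·A_surf·T⁴  ⇒  T⁴ = αS/(ε·1σ).
T⁴ = 0.730·169/(0.50·1·5.67×10⁻⁸) = 4.352×10⁹ K⁴.
T = (4.352×10⁹)^(1/4).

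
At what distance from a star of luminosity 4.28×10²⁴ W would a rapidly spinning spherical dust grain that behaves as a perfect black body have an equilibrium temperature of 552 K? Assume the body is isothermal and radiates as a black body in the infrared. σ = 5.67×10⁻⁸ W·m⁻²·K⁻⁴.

d ≈ 4.02×10⁹ m

For an isothermal black-emitting sphere, (1−a)S·πr² = σ·4πr²·T⁴ ⇒ S = 4σT⁴/(1−a).
S = 4·5.67×10⁻⁸·(552)⁴/1.00 = 21060 W/m².
Flux falls as S = L/(4πd²), so d = √(L/(4πS)) = √(4.28×10²⁴/(4π·21060)).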